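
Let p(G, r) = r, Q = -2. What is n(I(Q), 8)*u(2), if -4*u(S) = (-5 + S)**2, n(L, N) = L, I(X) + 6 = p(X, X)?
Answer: 18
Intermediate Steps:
I(X) = -6 + X
u(S) = -(-5 + S)**2/4
n(I(Q), 8)*u(2) = (-6 - 2)*(-(-5 + 2)**2/4) = -(-2)*(-3)**2 = -(-2)*9 = -8*(-9/4) = 18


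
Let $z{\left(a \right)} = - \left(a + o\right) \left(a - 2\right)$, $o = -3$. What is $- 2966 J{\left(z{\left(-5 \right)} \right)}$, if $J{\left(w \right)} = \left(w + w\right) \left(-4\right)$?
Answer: $-1328768$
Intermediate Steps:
$z{\left(a \right)} = - \left(-3 + a\right) \left(-2 + a\right)$ ($z{\left(a \right)} = - \left(a - 3\right) \left(a - 2\right) = - \left(-3 + a\right) \left(-2 + a\right)$)
$J{\left(w \right)} = - 8 w$ ($J{\left(w \right)} = 2 w \left(-4\right) = - 8 w$)
$- 2966 J{\left(z{\left(-5 \right)} \right)} = - 2966 \left(- 8 \left(-6 - \left(-5\right)^{2} + 5 \left(-5\right)\right)\right) = - 2966 \left(- 8 \left(-6 - 25 - 25\right)\right) = - 2966 \left(\left(-8\right) \left(-56\right)\right) = \left(-2966\right) 448 = -1328768$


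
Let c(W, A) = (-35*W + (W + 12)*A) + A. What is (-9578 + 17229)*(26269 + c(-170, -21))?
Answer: 271732916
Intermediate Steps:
c(W, A) = A - 35*W + A*(12 + W) (c(W, A) = (-35*W + (12 + W)*A) + A = (-35*W + A*(12 + W)) + A = A - 35*W + A*(12 + W))
(-9578 + 17229)*(26269 + c(-170, -21)) = (-9578 + 17229)*(26269 + (-35*(-170) + 13*(-21) - 21*(-170))) = 7651*(26269 + (5950 - 273 + 3570)) = 7651*(26269 + 9247) = 7651*35516 = 271732916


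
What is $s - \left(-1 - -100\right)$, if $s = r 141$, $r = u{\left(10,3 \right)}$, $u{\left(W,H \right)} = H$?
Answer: $324$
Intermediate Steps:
$r = 3$
$s = 423$ ($s = 3 \cdot 141 = 423$)
$s - \left(-1 - -100\right) = 423 - \left(-1 - -100\right) = 423 - \left(-1 + 100\right) = 423 - 99 = 324$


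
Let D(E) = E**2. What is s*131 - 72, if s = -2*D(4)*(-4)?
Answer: 16696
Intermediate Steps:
s = 128 (s = -2*4**2*(-4) = -2*16*(-4) = -32*(-4) = 128)
s*131 - 72 = 128*131 - 72 = 16768 - 72 = 16696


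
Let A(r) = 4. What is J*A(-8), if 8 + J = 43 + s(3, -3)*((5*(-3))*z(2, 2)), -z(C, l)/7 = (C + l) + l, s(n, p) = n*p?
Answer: -22540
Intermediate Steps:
z(C, l) = -14*l - 7*C (z(C, l) = -7*((C + l) + l) = -7*(C + 2*l) = -14*l - 7*C)
J = -5635 (J = -8 + (43 + (3*(-3))*((5*(-3))*(-14*2 - 7*2))) = -8 + (43 - (-135)*(-28 - 14)) = -8 + (43 - (-135)*(-42)) = -8 + (43 - 9*630) = -8 + (43 - 5670) = -8 - 5627 = -5635)
J*A(-8) = -5635*4 = -22540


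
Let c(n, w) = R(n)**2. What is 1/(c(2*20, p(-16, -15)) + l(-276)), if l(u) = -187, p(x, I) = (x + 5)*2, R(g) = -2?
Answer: -1/183 ≈ -0.0054645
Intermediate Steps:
p(x, I) = 10 + 2*x (p(x, I) = (5 + x)*2 = 10 + 2*x)
c(n, w) = 4 (c(n, w) = (-2)**2 = 4)
1/(c(2*20, p(-16, -15)) + l(-276)) = 1/(4 - 187) = 1/(-183) = -1/183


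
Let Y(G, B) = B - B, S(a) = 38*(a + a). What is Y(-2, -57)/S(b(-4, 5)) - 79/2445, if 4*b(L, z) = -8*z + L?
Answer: -79/2445 ≈ -0.032311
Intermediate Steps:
b(L, z) = -2*z + L/4 (b(L, z) = (-8*z + L)/4 = (L - 8*z)/4 = -2*z + L/4)
S(a) = 76*a (S(a) = 38*(2*a) = 76*a)
Y(G, B) = 0
Y(-2, -57)/S(b(-4, 5)) - 79/2445 = 0/((76*(-2*5 + (¼)*(-4)))) - 79/2445 = 0/((76*(-10 - 1))) - 79*1/2445 = 0/((76*(-11))) - 79/2445 = 0/(-836) - 79/2445 = 0*(-1/836) - 79/2445 = 0 - 79/2445 = -79/2445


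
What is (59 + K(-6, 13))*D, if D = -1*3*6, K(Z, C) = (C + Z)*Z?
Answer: -306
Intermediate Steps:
K(Z, C) = Z*(C + Z)
D = -18 (D = -3*6 = -18)
(59 + K(-6, 13))*D = (59 - 6*(13 - 6))*(-18) = (59 - 6*7)*(-18) = (59 - 42)*(-18) = 17*(-18) = -306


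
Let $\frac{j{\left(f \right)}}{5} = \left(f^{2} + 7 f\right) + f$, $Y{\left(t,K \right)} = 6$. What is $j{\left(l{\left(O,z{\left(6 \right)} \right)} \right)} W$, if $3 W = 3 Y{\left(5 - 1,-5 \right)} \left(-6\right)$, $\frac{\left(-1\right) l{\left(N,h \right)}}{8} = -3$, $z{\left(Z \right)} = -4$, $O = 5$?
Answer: $-138240$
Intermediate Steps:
$l{\left(N,h \right)} = 24$ ($l{\left(N,h \right)} = \left(-8\right) \left(-3\right) = 24$)
$W = -36$ ($W = \frac{3 \cdot 6 \left(-6\right)}{3} = \frac{18 \left(-6\right)}{3} = \frac{1}{3} \left(-108\right) = -36$)
$j{\left(f \right)} = 5 f^{2} + 40 f$ ($j{\left(f \right)} = 5 \left(\left(f^{2} + 7 f\right) + f\right) = 5 \left(f^{2} + 8 f\right) = 5 f^{2} + 40 f$)
$j{\left(l{\left(O,z{\left(6 \right)} \right)} \right)} W = 5 \cdot 24 \left(8 + 24\right) \left(-36\right) = 5 \cdot 24 \cdot 32 \left(-36\right) = 3840 \left(-36\right) = -138240$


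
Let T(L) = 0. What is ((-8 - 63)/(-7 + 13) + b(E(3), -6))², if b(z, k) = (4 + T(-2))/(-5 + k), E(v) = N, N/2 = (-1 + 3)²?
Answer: 648025/4356 ≈ 148.77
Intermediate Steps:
N = 8 (N = 2*(-1 + 3)² = 2*2² = 2*4 = 8)
E(v) = 8
b(z, k) = 4/(-5 + k) (b(z, k) = (4 + 0)/(-5 + k) = 4/(-5 + k))
((-8 - 63)/(-7 + 13) + b(E(3), -6))² = ((-8 - 63)/(-7 + 13) + 4/(-5 - 6))² = (-71/6 + 4/(-11))² = (-71*⅙ + 4*(-1/11))² = (-71/6 - 4/11)² = (-805/66)² = 648025/4356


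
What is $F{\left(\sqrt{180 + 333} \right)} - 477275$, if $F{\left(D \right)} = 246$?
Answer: $-477029$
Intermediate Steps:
$F{\left(\sqrt{180 + 333} \right)} - 477275 = 246 - 477275 = -477029$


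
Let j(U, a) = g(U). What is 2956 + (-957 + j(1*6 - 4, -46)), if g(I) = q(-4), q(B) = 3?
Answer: 2002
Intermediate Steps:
g(I) = 3
j(U, a) = 3
2956 + (-957 + j(1*6 - 4, -46)) = 2956 + (-957 + 3) = 2956 - 954 = 2002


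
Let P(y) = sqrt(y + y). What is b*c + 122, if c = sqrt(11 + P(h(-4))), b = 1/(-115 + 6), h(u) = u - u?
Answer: 122 - sqrt(11)/109 ≈ 121.97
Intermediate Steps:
h(u) = 0
b = -1/109 (b = 1/(-109) = -1/109 ≈ -0.0091743)
P(y) = sqrt(2)*sqrt(y) (P(y) = sqrt(2*y) = sqrt(2)*sqrt(y))
c = sqrt(11) (c = sqrt(11 + sqrt(2)*sqrt(0)) = sqrt(11 + sqrt(2)*0) = sqrt(11 + 0) = sqrt(11) ≈ 3.3166)
b*c + 122 = -sqrt(11)/109 + 122 = 122 - sqrt(11)/109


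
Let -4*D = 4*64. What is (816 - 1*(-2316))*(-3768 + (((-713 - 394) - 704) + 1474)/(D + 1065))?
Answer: -11814232860/1001 ≈ -1.1802e+7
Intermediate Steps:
D = -64 ≈ -64.000
(816 - 1*(-2316))*(-3768 + (((-713 - 394) - 704) + 1474)/(D + 1065)) = (816 - 1*(-2316))*(-3768 + (((-713 - 394) - 704) + 1474)/(-64 + 1065)) = (816 + 2316)*(-3768 + ((-1107 - 704) + 1474)/1001) = 3132*(-3768 + (-1811 + 1474)*(1/1001)) = 3132*(-3768 - 337*1/1001) = 3132*(-3768 - 337/1001) = 3132*(-3772105/1001) = -11814232860/1001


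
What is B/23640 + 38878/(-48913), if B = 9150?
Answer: -15717399/38543444 ≈ -0.40778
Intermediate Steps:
B/23640 + 38878/(-48913) = 9150/23640 + 38878/(-48913) = 9150*(1/23640) + 38878*(-1/48913) = 305/788 - 38878/48913 = -15717399/38543444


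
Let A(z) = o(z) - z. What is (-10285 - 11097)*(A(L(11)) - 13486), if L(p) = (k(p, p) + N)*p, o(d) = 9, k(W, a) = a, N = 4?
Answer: 291693244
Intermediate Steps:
L(p) = p*(4 + p) (L(p) = (p + 4)*p = (4 + p)*p = p*(4 + p))
A(z) = 9 - z
(-10285 - 11097)*(A(L(11)) - 13486) = (-10285 - 11097)*((9 - 11*(4 + 11)) - 13486) = -21382*((9 - 11*15) - 13486) = -21382*((9 - 1*165) - 13486) = -21382*((9 - 165) - 13486) = -21382*(-156 - 13486) = -21382*(-13642) = 291693244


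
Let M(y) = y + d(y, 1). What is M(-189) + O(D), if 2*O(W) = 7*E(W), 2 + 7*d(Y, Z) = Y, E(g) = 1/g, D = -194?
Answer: -587481/2716 ≈ -216.30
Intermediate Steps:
E(g) = 1/g
d(Y, Z) = -2/7 + Y/7
O(W) = 7/(2*W) (O(W) = (7/W)/2 = 7/(2*W))
M(y) = -2/7 + 8*y/7 (M(y) = y + (-2/7 + y/7) = -2/7 + 8*y/7)
M(-189) + O(D) = (-2/7 + (8/7)*(-189)) + (7/2)/(-194) = (-2/7 - 216) + (7/2)*(-1/194) = -1514/7 - 7/388 = -587481/2716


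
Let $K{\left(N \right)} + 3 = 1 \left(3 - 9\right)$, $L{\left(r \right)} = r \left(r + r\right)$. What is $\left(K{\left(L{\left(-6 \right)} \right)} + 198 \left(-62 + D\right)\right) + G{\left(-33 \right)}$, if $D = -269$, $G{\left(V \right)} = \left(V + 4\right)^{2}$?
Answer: $-64706$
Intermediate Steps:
$G{\left(V \right)} = \left(4 + V\right)^{2}$
$L{\left(r \right)} = 2 r^{2}$ ($L{\left(r \right)} = r 2 r = 2 r^{2}$)
$K{\left(N \right)} = -9$ ($K{\left(N \right)} = -3 + 1 \left(3 - 9\right) = -3 + 1 \left(-6\right) = -3 - 6 = -9$)
$\left(K{\left(L{\left(-6 \right)} \right)} + 198 \left(-62 + D\right)\right) + G{\left(-33 \right)} = \left(-9 + 198 \left(-62 - 269\right)\right) + \left(4 - 33\right)^{2} = \left(-9 + 198 \left(-331\right)\right) + \left(-29\right)^{2} = \left(-9 - 65538\right) + 841 = -65547 + 841 = -64706$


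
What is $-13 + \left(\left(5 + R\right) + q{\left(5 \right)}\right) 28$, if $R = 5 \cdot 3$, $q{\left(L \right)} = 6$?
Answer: $715$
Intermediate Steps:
$R = 15$
$-13 + \left(\left(5 + R\right) + q{\left(5 \right)}\right) 28 = -13 + \left(\left(5 + 15\right) + 6\right) 28 = -13 + \left(20 + 6\right) 28 = -13 + 26 \cdot 28 = -13 + 728 = 715$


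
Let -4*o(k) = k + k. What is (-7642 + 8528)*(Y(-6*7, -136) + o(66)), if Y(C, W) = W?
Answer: -149734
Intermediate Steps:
o(k) = -k/2 (o(k) = -(k + k)/4 = -k/2)
(-7642 + 8528)*(Y(-6*7, -136) + o(66)) = (-7642 + 8528)*(-136 - ½*66) = 886*(-136 - 33) = 886*(-169) = -149734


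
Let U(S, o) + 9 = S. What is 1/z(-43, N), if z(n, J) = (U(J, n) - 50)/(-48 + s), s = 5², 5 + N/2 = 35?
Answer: -23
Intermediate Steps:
N = 60 (N = -10 + 2*35 = -10 + 70 = 60)
U(S, o) = -9 + S
s = 25
z(n, J) = 59/23 - J/23 (z(n, J) = ((-9 + J) - 50)/(-48 + 25) = (-59 + J)/(-23) = (-59 + J)*(-1/23) = 59/23 - J/23)
1/z(-43, N) = 1/(59/23 - 1/23*60) = 1/(59/23 - 60/23) = 1/(-1/23) = -23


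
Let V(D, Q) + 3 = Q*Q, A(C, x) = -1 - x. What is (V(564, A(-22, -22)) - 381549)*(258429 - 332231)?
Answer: 28126754022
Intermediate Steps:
V(D, Q) = -3 + Q² (V(D, Q) = -3 + Q*Q = -3 + Q²)
(V(564, A(-22, -22)) - 381549)*(258429 - 332231) = ((-3 + (-1 - 1*(-22))²) - 381549)*(258429 - 332231) = ((-3 + (-1 + 22)²) - 381549)*(-73802) = ((-3 + 21²) - 381549)*(-73802) = ((-3 + 441) - 381549)*(-73802) = (438 - 381549)*(-73802) = -381111*(-73802) = 28126754022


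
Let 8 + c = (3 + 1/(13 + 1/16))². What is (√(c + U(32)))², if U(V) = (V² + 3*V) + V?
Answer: 50384513/43681 ≈ 1153.5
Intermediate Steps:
U(V) = V² + 4*V
c = 64001/43681 (c = -8 + (3 + 1/(13 + 1/16))² = -8 + (3 + 1/(209/16))² = -8 + (3 + 16/209)² = -8 + (643/209)² = -8 + 413449/43681 = 64001/43681 ≈ 1.4652)
(√(c + U(32)))² = (√(64001/43681 + 32*(4 + 32)))² = (√(64001/43681 + 32*36))² = (√(64001/43681 + 1152))² = (√(50384513/43681))² = (√50384513/209)² = 50384513/43681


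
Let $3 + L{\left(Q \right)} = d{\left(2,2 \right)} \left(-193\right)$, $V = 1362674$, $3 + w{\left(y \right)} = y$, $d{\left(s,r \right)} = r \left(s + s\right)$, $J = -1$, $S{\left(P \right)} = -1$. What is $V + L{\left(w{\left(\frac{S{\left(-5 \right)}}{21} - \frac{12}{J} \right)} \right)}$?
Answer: $1361127$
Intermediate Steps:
$d{\left(s,r \right)} = 2 r s$ ($d{\left(s,r \right)} = r 2 s = 2 r s$)
$w{\left(y \right)} = -3 + y$
$L{\left(Q \right)} = -1547$ ($L{\left(Q \right)} = -3 + 2 \cdot 2 \cdot 2 \left(-193\right) = -3 + 8 \left(-193\right) = -3 - 1544 = -1547$)
$V + L{\left(w{\left(\frac{S{\left(-5 \right)}}{21} - \frac{12}{J} \right)} \right)} = 1362674 - 1547 = 1361127$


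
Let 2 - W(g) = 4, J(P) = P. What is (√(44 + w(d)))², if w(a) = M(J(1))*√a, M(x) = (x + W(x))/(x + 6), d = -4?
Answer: 44 - 2*I/7 ≈ 44.0 - 0.28571*I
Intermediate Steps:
W(g) = -2 (W(g) = 2 - 1*4 = 2 - 4 = -2)
M(x) = (-2 + x)/(6 + x) (M(x) = (x - 2)/(x + 6) = (-2 + x)/(6 + x))
w(a) = -√a/7 (w(a) = ((-2 + 1)/(6 + 1))*√a = (-1/7)*√a = ((⅐)*(-1))*√a = -√a/7)
(√(44 + w(d)))² = (√(44 - 2*I/7))² = 44 - 2*I/7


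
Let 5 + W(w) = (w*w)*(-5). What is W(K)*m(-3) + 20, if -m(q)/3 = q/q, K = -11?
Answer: 1850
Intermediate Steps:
W(w) = -5 - 5*w**2 (W(w) = -5 + (w*w)*(-5) = -5 + w**2*(-5) = -5 - 5*w**2)
m(q) = -3 (m(q) = -3*q/q = -3*1 = -3)
W(K)*m(-3) + 20 = (-5 - 5*(-11)**2)*(-3) + 20 = (-5 - 5*121)*(-3) + 20 = (-5 - 605)*(-3) + 20 = -610*(-3) + 20 = 1830 + 20 = 1850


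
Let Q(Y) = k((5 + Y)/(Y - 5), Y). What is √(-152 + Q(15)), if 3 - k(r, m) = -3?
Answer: I*√146 ≈ 12.083*I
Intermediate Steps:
k(r, m) = 6 (k(r, m) = 3 - 1*(-3) = 3 + 3 = 6)
Q(Y) = 6
√(-152 + Q(15)) = √(-152 + 6) = √(-146) = I*√146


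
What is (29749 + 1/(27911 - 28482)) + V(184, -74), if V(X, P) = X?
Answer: 17091742/571 ≈ 29933.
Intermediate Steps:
(29749 + 1/(27911 - 28482)) + V(184, -74) = (29749 + 1/(27911 - 28482)) + 184 = (29749 + 1/(-571)) + 184 = (29749 - 1/571) + 184 = 16986678/571 + 184 = 17091742/571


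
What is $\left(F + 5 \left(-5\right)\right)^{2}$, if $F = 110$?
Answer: $7225$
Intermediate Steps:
$\left(F + 5 \left(-5\right)\right)^{2} = \left(110 + 5 \left(-5\right)\right)^{2} = \left(110 - 25\right)^{2} = 85^{2} = 7225$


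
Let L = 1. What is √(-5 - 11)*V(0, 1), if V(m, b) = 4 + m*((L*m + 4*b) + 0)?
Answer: 16*I ≈ 16.0*I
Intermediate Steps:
V(m, b) = 4 + m*(m + 4*b) (V(m, b) = 4 + m*((1*m + 4*b) + 0) = 4 + m*((m + 4*b) + 0) = 4 + m*(m + 4*b))
√(-5 - 11)*V(0, 1) = √(-5 - 11)*(4 + 0² + 4*1*0) = √(-16)*(4 + 0 + 0) = (4*I)*4 = 16*I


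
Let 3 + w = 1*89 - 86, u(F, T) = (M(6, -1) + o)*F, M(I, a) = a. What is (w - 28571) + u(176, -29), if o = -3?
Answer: -29275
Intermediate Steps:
u(F, T) = -4*F (u(F, T) = (-1 - 3)*F = -4*F)
w = 0 (w = -3 + (1*89 - 86) = -3 + (89 - 86) = -3 + 3 = 0)
(w - 28571) + u(176, -29) = (0 - 28571) - 4*176 = -28571 - 704 = -29275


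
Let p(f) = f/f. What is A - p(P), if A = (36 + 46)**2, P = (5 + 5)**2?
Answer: 6723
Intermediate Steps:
P = 100 (P = 10**2 = 100)
p(f) = 1
A = 6724 (A = 82**2 = 6724)
A - p(P) = 6724 - 1*1 = 6724 - 1 = 6723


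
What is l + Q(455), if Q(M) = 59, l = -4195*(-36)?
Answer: 151079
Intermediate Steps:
l = 151020
l + Q(455) = 151020 + 59 = 151079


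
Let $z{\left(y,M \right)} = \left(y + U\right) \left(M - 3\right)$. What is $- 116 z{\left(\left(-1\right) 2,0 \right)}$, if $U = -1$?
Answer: $-1044$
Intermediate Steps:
$z{\left(y,M \right)} = \left(-1 + y\right) \left(-3 + M\right)$ ($z{\left(y,M \right)} = \left(y - 1\right) \left(M - 3\right) = \left(-1 + y\right) \left(-3 + M\right)$)
$- 116 z{\left(\left(-1\right) 2,0 \right)} = - 116 \left(3 - 0 - 3 \left(\left(-1\right) 2\right) + 0 \left(\left(-1\right) 2\right)\right) = - 116 \left(3 + 0 - -6 + 0 \left(-2\right)\right) = - 116 \left(3 + 0 + 6 + 0\right) = \left(-116\right) 9 = -1044$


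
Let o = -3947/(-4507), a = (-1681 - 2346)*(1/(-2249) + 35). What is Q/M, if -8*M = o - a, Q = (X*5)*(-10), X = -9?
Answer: -36490474800/1428643496749 ≈ -0.025542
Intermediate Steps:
a = -316981278/2249 (a = -4027*(-1/2249 + 35) = -4027*78714/2249 = -316981278/2249 ≈ -1.4094e+5)
o = 3947/4507 (o = -3947*(-1/4507) = 3947/4507 ≈ 0.87575)
Q = 450 (Q = -9*5*(-10) = -45*(-10) = 450)
M = -1428643496749/81089944 (M = -(3947/4507 - 1*(-316981278/2249))/8 = -(3947/4507 + 316981278/2249)/8 = -1/8*1428643496749/10136243 = -1428643496749/81089944 ≈ -17618.)
Q/M = 450/(-1428643496749/81089944) = 450*(-81089944/1428643496749) = -36490474800/1428643496749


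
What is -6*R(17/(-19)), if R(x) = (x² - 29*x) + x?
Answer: -55998/361 ≈ -155.12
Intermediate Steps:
R(x) = x² - 28*x
-6*R(17/(-19)) = -6*17/(-19)*(-28 + 17/(-19)) = -6*17*(-1/19)*(-28 + 17*(-1/19)) = -(-102)*(-28 - 17/19)/19 = -(-102)*(-549)/(19*19) = -6*9333/361 = -55998/361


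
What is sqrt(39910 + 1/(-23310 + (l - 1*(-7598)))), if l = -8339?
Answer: sqrt(23085963461859)/24051 ≈ 199.77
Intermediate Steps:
sqrt(39910 + 1/(-23310 + (l - 1*(-7598)))) = sqrt(39910 + 1/(-23310 + (-8339 - 1*(-7598)))) = sqrt(39910 + 1/(-23310 + (-8339 + 7598))) = sqrt(39910 + 1/(-23310 - 741)) = sqrt(39910 + 1/(-24051)) = sqrt(39910 - 1/24051) = sqrt(959875409/24051) = sqrt(23085963461859)/24051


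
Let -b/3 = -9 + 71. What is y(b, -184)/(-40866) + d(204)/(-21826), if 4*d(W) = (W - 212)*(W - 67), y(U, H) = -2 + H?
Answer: 181630/10618349 ≈ 0.017105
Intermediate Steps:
b = -186 (b = -3*(-9 + 71) = -3*62 = -186)
d(W) = (-212 + W)*(-67 + W)/4 (d(W) = ((W - 212)*(W - 67))/4 = ((-212 + W)*(-67 + W))/4 = (-212 + W)*(-67 + W)/4)
y(b, -184)/(-40866) + d(204)/(-21826) = (-2 - 184)/(-40866) + (3551 - 279/4*204 + (¼)*204²)/(-21826) = -186*(-1/40866) + (3551 - 14229 + (¼)*41616)*(-1/21826) = 31/6811 + (3551 - 14229 + 10404)*(-1/21826) = 31/6811 - 274*(-1/21826) = 31/6811 + 137/10913 = 181630/10618349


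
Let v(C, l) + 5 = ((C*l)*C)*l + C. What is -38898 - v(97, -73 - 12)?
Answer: -68019015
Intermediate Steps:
v(C, l) = -5 + C + C²*l² (v(C, l) = -5 + (((C*l)*C)*l + C) = -5 + ((l*C²)*l + C) = -5 + (C²*l² + C) = -5 + (C + C²*l²) = -5 + C + C²*l²)
-38898 - v(97, -73 - 12) = -38898 - (-5 + 97 + 97²*(-73 - 12)²) = -38898 - (-5 + 97 + 9409*(-85)²) = -38898 - (-5 + 97 + 9409*7225) = -38898 - (-5 + 97 + 67980025) = -38898 - 1*67980117 = -38898 - 67980117 = -68019015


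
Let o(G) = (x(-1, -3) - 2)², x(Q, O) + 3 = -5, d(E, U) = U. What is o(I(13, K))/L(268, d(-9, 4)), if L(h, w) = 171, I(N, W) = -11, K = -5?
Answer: 100/171 ≈ 0.58479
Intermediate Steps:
x(Q, O) = -8 (x(Q, O) = -3 - 5 = -8)
o(G) = 100 (o(G) = (-8 - 2)² = (-10)² = 100)
o(I(13, K))/L(268, d(-9, 4)) = 100/171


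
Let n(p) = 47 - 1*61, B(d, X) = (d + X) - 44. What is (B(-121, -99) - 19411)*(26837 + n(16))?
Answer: -527742525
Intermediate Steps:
B(d, X) = -44 + X + d (B(d, X) = (X + d) - 44 = -44 + X + d)
n(p) = -14 (n(p) = 47 - 61 = -14)
(B(-121, -99) - 19411)*(26837 + n(16)) = ((-44 - 99 - 121) - 19411)*(26837 - 14) = (-264 - 19411)*26823 = -19675*26823 = -527742525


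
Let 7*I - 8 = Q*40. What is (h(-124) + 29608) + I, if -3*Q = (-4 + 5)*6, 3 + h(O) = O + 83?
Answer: 206876/7 ≈ 29554.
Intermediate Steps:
h(O) = 80 + O (h(O) = -3 + (O + 83) = -3 + (83 + O) = 80 + O)
Q = -2 (Q = -(-4 + 5)*6/3 = -6/3 = -⅓*6 = -2)
I = -72/7 (I = 8/7 + (-2*40)/7 = 8/7 + (⅐)*(-80) = 8/7 - 80/7 = -72/7 ≈ -10.286)
(h(-124) + 29608) + I = ((80 - 124) + 29608) - 72/7 = (-44 + 29608) - 72/7 = 29564 - 72/7 = 206876/7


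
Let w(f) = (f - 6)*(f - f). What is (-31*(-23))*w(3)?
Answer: 0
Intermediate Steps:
w(f) = 0 (w(f) = (-6 + f)*0 = 0)
(-31*(-23))*w(3) = -31*(-23)*0 = 713*0 = 0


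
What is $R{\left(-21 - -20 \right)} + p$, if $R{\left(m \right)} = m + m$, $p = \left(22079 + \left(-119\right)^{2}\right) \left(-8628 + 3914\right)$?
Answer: $-170835362$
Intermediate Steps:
$p = -170835360$ ($p = \left(22079 + 14161\right) \left(-4714\right) = 36240 \left(-4714\right) = -170835360$)
$R{\left(m \right)} = 2 m$
$R{\left(-21 - -20 \right)} + p = 2 \left(-21 - -20\right) - 170835360 = 2 \left(-21 + 20\right) - 170835360 = 2 \left(-1\right) - 170835360 = -2 - 170835360 = -170835362$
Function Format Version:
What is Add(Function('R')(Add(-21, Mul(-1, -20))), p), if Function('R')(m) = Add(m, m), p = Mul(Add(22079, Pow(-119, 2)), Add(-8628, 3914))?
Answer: -170835362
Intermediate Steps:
p = -170835360 (p = Mul(Add(22079, 14161), -4714) = Mul(36240, -4714) = -170835360)
Function('R')(m) = Mul(2, m)
Add(Function('R')(Add(-21, Mul(-1, -20))), p) = Add(Mul(2, Add(-21, Mul(-1, -20))), -170835360) = Add(Mul(2, Add(-21, 20)), -170835360) = Add(Mul(2, -1), -170835360) = Add(-2, -170835360) = -170835362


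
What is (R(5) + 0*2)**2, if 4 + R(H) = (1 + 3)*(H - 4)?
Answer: 0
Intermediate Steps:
R(H) = -20 + 4*H (R(H) = -4 + (1 + 3)*(H - 4) = -4 + 4*(-4 + H) = -4 + (-16 + 4*H) = -20 + 4*H)
(R(5) + 0*2)**2 = ((-20 + 4*5) + 0*2)**2 = ((-20 + 20) + 0)**2 = (0 + 0)**2 = 0**2 = 0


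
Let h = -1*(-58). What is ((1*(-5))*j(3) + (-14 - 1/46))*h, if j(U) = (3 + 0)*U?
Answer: -78735/23 ≈ -3423.3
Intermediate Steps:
j(U) = 3*U
h = 58
((1*(-5))*j(3) + (-14 - 1/46))*h = ((1*(-5))*(3*3) + (-14 - 1/46))*58 = (-5*9 + (-14 - 1*1/46))*58 = (-45 + (-14 - 1/46))*58 = (-45 - 645/46)*58 = -2715/46*58 = -78735/23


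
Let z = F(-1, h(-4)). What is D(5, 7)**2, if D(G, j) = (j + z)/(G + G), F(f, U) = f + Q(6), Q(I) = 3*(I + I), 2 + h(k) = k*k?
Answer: 441/25 ≈ 17.640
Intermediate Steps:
h(k) = -2 + k**2 (h(k) = -2 + k*k = -2 + k**2)
Q(I) = 6*I (Q(I) = 3*(2*I) = 6*I)
F(f, U) = 36 + f (F(f, U) = f + 6*6 = f + 36 = 36 + f)
z = 35 (z = 36 - 1 = 35)
D(G, j) = (35 + j)/(2*G) (D(G, j) = (j + 35)/(G + G) = (35 + j)/((2*G)) = (35 + j)*(1/(2*G)) = (35 + j)/(2*G))
D(5, 7)**2 = ((1/2)*(35 + 7)/5)**2 = ((1/2)*(1/5)*42)**2 = (21/5)**2 = 441/25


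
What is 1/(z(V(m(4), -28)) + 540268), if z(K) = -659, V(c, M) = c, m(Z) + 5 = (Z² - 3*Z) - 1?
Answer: 1/539609 ≈ 1.8532e-6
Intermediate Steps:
m(Z) = -6 + Z² - 3*Z (m(Z) = -5 + ((Z² - 3*Z) - 1) = -5 + (-1 + Z² - 3*Z) = -6 + Z² - 3*Z)
1/(z(V(m(4), -28)) + 540268) = 1/(-659 + 540268) = 1/539609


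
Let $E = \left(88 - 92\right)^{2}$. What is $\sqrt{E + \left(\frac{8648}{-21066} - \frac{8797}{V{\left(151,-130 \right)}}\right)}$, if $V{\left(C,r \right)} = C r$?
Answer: $\frac{7 \sqrt{13992284960069910}}{206762790} \approx 4.0047$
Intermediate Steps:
$E = 16$ ($E = \left(-4\right)^{2} = 16$)
$\sqrt{E + \left(\frac{8648}{-21066} - \frac{8797}{V{\left(151,-130 \right)}}\right)} = \sqrt{16 + \left(\frac{8648}{-21066} - \frac{8797}{151 \left(-130\right)}\right)} = \sqrt{16 - \left(\frac{4324}{10533} + \frac{8797}{-19630}\right)} = \sqrt{16 - - \frac{7778681}{206762790}} = \sqrt{16 + \left(- \frac{4324}{10533} + \frac{8797}{19630}\right)} = \sqrt{16 + \frac{7778681}{206762790}} = \sqrt{\frac{3315983321}{206762790}} = \frac{7 \sqrt{13992284960069910}}{206762790}$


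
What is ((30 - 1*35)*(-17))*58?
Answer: 4930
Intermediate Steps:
((30 - 1*35)*(-17))*58 = ((30 - 35)*(-17))*58 = -5*(-17)*58 = 85*58 = 4930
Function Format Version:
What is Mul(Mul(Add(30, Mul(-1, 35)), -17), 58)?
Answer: 4930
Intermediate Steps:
Mul(Mul(Add(30, Mul(-1, 35)), -17), 58) = Mul(Mul(Add(30, -35), -17), 58) = Mul(Mul(-5, -17), 58) = Mul(85, 58) = 4930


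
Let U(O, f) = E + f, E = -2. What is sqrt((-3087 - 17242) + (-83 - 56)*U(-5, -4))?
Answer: I*sqrt(19495) ≈ 139.62*I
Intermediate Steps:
U(O, f) = -2 + f
sqrt((-3087 - 17242) + (-83 - 56)*U(-5, -4)) = sqrt((-3087 - 17242) + (-83 - 56)*(-2 - 4)) = sqrt(-20329 - 139*(-6)) = sqrt(-20329 + 834) = sqrt(-19495) = I*sqrt(19495)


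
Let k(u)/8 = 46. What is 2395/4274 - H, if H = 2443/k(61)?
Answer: -4780011/786416 ≈ -6.0782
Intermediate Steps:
k(u) = 368 (k(u) = 8*46 = 368)
H = 2443/368 ≈ 6.6386
2395/4274 - H = 2395/4274 - 1*2443/368 = 2395*(1/4274) - 2443/368 = 2395/4274 - 2443/368 = -4780011/786416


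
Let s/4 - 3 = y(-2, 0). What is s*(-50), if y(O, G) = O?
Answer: -200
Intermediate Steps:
s = 4 (s = 12 + 4*(-2) = 12 - 8 = 4)
s*(-50) = 4*(-50) = -200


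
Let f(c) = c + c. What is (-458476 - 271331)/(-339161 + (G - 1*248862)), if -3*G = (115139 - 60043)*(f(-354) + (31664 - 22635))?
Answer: 2189421/460217885 ≈ 0.0047574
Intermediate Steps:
f(c) = 2*c
G = -458453816/3 (G = -(115139 - 60043)*(2*(-354) + (31664 - 22635))/3 = -55096*(-708 + 9029)/3 = -55096*8321/3 = -⅓*458453816 = -458453816/3 ≈ -1.5282e+8)
(-458476 - 271331)/(-339161 + (G - 1*248862)) = (-458476 - 271331)/(-339161 + (-458453816/3 - 1*248862)) = -729807/(-339161 + (-458453816/3 - 248862)) = -729807/(-339161 - 459200402/3) = -729807/(-460217885/3) = -729807*(-3/460217885) = 2189421/460217885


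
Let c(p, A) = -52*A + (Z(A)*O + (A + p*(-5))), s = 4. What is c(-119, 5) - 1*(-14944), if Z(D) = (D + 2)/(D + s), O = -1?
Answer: 137549/9 ≈ 15283.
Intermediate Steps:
Z(D) = (2 + D)/(4 + D) (Z(D) = (D + 2)/(D + 4) = (2 + D)/(4 + D))
c(p, A) = -51*A - 5*p - (2 + A)/(4 + A) (c(p, A) = -52*A + (((2 + A)/(4 + A))*(-1) + (A + p*(-5))) = -52*A + (-(2 + A)/(4 + A) + (A - 5*p)) = -52*A + (A - 5*p - (2 + A)/(4 + A)) = -51*A - 5*p - (2 + A)/(4 + A))
c(-119, 5) - 1*(-14944) = (-2 - 1*5 + (4 + 5)*(-51*5 - 5*(-119)))/(4 + 5) - 1*(-14944) = (-2 - 5 + 9*(-255 + 595))/9 + 14944 = (-2 - 5 + 9*340)/9 + 14944 = (-2 - 5 + 3060)/9 + 14944 = (⅑)*3053 + 14944 = 3053/9 + 14944 = 137549/9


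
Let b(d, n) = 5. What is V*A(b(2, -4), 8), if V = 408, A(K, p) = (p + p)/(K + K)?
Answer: 3264/5 ≈ 652.80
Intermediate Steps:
A(K, p) = p/K (A(K, p) = (2*p)/((2*K)) = (2*p)*(1/(2*K)) = p/K)
V*A(b(2, -4), 8) = 408*(8/5) = 3264/5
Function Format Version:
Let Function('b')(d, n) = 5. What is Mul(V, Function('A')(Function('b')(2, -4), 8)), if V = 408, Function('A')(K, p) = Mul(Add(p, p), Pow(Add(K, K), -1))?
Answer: Rational(3264, 5) ≈ 652.80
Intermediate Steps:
Function('A')(K, p) = Mul(p, Pow(K, -1)) (Function('A')(K, p) = Mul(Mul(2, p), Pow(Mul(2, K), -1)) = Mul(Mul(2, p), Mul(Rational(1, 2), Pow(K, -1))) = Mul(p, Pow(K, -1)))
Mul(V, Function('A')(Function('b')(2, -4), 8)) = Mul(408, Mul(8, Pow(5, -1))) = Mul(408, Mul(8, Rational(1, 5))) = Mul(408, Rational(8, 5)) = Rational(3264, 5)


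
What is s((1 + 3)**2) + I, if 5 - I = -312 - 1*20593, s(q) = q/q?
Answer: 20911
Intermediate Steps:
s(q) = 1
I = 20910 (I = 5 - (-312 - 1*20593) = 5 - (-312 - 20593) = 5 - 1*(-20905) = 5 + 20905 = 20910)
s((1 + 3)**2) + I = 1 + 20910 = 20911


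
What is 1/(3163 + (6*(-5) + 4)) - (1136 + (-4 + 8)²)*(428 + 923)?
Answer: -4882276223/3137 ≈ -1.5564e+6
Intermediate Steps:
1/(3163 + (6*(-5) + 4)) - (1136 + (-4 + 8)²)*(428 + 923) = 1/(3163 + (-30 + 4)) - (1136 + 4²)*1351 = 1/(3163 - 26) - (1136 + 16)*1351 = 1/3137 - 1152*1351 = 1/3137 - 1*1556352 = 1/3137 - 1556352 = -4882276223/3137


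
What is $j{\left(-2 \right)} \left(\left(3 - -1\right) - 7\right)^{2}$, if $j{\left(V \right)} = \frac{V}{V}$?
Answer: $9$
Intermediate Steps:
$j{\left(V \right)} = 1$
$j{\left(-2 \right)} \left(\left(3 - -1\right) - 7\right)^{2} = 1 \left(\left(3 - -1\right) - 7\right)^{2} = 1 \left(\left(3 + 1\right) - 7\right)^{2} = 1 \left(4 - 7\right)^{2} = 1 \left(-3\right)^{2} = 1 \cdot 9 = 9$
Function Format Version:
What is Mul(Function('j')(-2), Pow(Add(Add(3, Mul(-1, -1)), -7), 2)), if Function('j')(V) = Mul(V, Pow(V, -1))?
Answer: 9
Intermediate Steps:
Function('j')(V) = 1
Mul(Function('j')(-2), Pow(Add(Add(3, Mul(-1, -1)), -7), 2)) = Mul(1, Pow(Add(Add(3, Mul(-1, -1)), -7), 2)) = Mul(1, Pow(Add(Add(3, 1), -7), 2)) = Mul(1, Pow(Add(4, -7), 2)) = Mul(1, Pow(-3, 2)) = Mul(1, 9) = 9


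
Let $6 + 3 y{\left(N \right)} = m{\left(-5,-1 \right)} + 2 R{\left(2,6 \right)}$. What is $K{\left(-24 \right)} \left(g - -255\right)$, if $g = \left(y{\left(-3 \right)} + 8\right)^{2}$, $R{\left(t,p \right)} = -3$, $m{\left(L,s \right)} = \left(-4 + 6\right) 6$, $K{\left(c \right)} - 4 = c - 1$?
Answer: $-6699$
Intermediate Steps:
$K{\left(c \right)} = 3 + c$ ($K{\left(c \right)} = 4 + \left(c - 1\right) = 4 + \left(-1 + c\right) = 3 + c$)
$m{\left(L,s \right)} = 12$ ($m{\left(L,s \right)} = 2 \cdot 6 = 12$)
$y{\left(N \right)} = 0$ ($y{\left(N \right)} = -2 + \frac{12 + 2 \left(-3\right)}{3} = -2 + \frac{12 - 6}{3} = -2 + \frac{1}{3} \cdot 6 = -2 + 2 = 0$)
$g = 64$ ($g = \left(0 + 8\right)^{2} = 8^{2} = 64$)
$K{\left(-24 \right)} \left(g - -255\right) = \left(3 - 24\right) \left(64 - -255\right) = - 21 \left(64 + 255\right) = \left(-21\right) 319 = -6699$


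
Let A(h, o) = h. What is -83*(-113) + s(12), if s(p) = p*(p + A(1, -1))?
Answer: 9535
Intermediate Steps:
s(p) = p*(1 + p) (s(p) = p*(p + 1) = p*(1 + p))
-83*(-113) + s(12) = -83*(-113) + 12*(1 + 12) = 9379 + 12*13 = 9379 + 156 = 9535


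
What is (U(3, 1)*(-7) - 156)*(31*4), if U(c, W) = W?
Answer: -20212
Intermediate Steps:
(U(3, 1)*(-7) - 156)*(31*4) = (1*(-7) - 156)*(31*4) = (-7 - 156)*124 = -163*124 = -20212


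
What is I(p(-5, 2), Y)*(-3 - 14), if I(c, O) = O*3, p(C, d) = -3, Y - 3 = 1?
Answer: -204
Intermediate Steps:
Y = 4 (Y = 3 + 1 = 4)
I(c, O) = 3*O
I(p(-5, 2), Y)*(-3 - 14) = (3*4)*(-3 - 14) = 12*(-17) = -204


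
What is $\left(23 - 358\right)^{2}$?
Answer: $112225$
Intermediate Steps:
$\left(23 - 358\right)^{2} = \left(-335\right)^{2} = 112225$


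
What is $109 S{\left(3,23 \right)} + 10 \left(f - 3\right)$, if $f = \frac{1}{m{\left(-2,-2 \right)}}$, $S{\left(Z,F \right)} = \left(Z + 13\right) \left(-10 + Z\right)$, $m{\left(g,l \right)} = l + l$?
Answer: $- \frac{24481}{2} \approx -12241.0$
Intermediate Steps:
$m{\left(g,l \right)} = 2 l$
$S{\left(Z,F \right)} = \left(-10 + Z\right) \left(13 + Z\right)$ ($S{\left(Z,F \right)} = \left(13 + Z\right) \left(-10 + Z\right) = \left(-10 + Z\right) \left(13 + Z\right)$)
$f = - \frac{1}{4}$ ($f = \frac{1}{2 \left(-2\right)} = \frac{1}{-4} = - \frac{1}{4} \approx -0.25$)
$109 S{\left(3,23 \right)} + 10 \left(f - 3\right) = 109 \left(-130 + 3^{2} + 3 \cdot 3\right) + 10 \left(- \frac{1}{4} - 3\right) = 109 \left(-130 + 9 + 9\right) + 10 \left(- \frac{13}{4}\right) = 109 \left(-112\right) - \frac{65}{2} = -12208 - \frac{65}{2} = - \frac{24481}{2}$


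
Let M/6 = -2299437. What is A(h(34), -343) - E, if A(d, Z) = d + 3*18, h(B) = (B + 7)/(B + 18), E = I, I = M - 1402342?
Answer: 790348977/52 ≈ 1.5199e+7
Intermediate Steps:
M = -13796622 (M = 6*(-2299437) = -13796622)
I = -15198964 (I = -13796622 - 1402342 = -15198964)
E = -15198964
h(B) = (7 + B)/(18 + B)
A(d, Z) = 54 + d (A(d, Z) = d + 54 = 54 + d)
A(h(34), -343) - E = (54 + (7 + 34)/(18 + 34)) - 1*(-15198964) = (54 + 41/52) + 15198964 = 2849/52 + 15198964 = 790348977/52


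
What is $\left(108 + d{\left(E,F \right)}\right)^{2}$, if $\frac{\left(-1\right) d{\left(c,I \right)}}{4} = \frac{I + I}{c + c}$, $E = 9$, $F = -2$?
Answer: $\frac{960400}{81} \approx 11857.0$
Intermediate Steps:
$d{\left(c,I \right)} = - \frac{4 I}{c}$ ($d{\left(c,I \right)} = - 4 \frac{I + I}{c + c} = - 4 \frac{2 I}{2 c} = - 4 \cdot 2 I \frac{1}{2 c} = - 4 \frac{I}{c} = - \frac{4 I}{c}$)
$\left(108 + d{\left(E,F \right)}\right)^{2} = \left(108 - - \frac{8}{9}\right)^{2} = \left(108 - \left(-8\right) \frac{1}{9}\right)^{2} = \left(108 + \frac{8}{9}\right)^{2} = \left(\frac{980}{9}\right)^{2} = \frac{960400}{81}$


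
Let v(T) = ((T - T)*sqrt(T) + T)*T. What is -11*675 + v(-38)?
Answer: -5981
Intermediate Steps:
v(T) = T**2 (v(T) = (0*sqrt(T) + T)*T = (0 + T)*T = T*T = T**2)
-11*675 + v(-38) = -11*675 + (-38)**2 = -7425 + 1444 = -5981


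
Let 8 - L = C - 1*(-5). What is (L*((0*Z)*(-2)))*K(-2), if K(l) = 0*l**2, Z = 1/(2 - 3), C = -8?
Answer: 0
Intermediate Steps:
Z = -1 (Z = 1/(-1) = -1)
K(l) = 0
L = 11 (L = 8 - (-8 - 1*(-5)) = 8 - (-8 + 5) = 8 - 1*(-3) = 8 + 3 = 11)
(L*((0*Z)*(-2)))*K(-2) = (11*((0*(-1))*(-2)))*0 = (11*(0*(-2)))*0 = (11*0)*0 = 0*0 = 0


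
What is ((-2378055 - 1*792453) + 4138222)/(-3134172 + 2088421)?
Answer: -967714/1045751 ≈ -0.92538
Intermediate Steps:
((-2378055 - 1*792453) + 4138222)/(-3134172 + 2088421) = ((-2378055 - 792453) + 4138222)/(-1045751) = (-3170508 + 4138222)*(-1/1045751) = 967714*(-1/1045751) = -967714/1045751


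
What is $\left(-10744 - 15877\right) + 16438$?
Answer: $-10183$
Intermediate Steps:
$\left(-10744 - 15877\right) + 16438 = -26621 + 16438 = -10183$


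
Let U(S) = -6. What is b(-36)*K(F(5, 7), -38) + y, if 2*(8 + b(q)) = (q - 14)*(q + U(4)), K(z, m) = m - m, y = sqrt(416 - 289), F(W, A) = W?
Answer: sqrt(127) ≈ 11.269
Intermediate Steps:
y = sqrt(127) ≈ 11.269
K(z, m) = 0
b(q) = -8 + (-14 + q)*(-6 + q)/2 (b(q) = -8 + ((q - 14)*(q - 6))/2 = -8 + ((-14 + q)*(-6 + q))/2 = -8 + (-14 + q)*(-6 + q)/2)
b(-36)*K(F(5, 7), -38) + y = (34 + (1/2)*(-36)**2 - 10*(-36))*0 + sqrt(127) = (34 + (1/2)*1296 + 360)*0 + sqrt(127) = (34 + 648 + 360)*0 + sqrt(127) = 1042*0 + sqrt(127) = 0 + sqrt(127) = sqrt(127)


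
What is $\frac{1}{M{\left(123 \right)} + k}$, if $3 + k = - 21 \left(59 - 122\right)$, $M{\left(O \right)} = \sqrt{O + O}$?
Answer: $\frac{220}{290359} - \frac{\sqrt{246}}{1742154} \approx 0.00074868$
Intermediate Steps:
$M{\left(O \right)} = \sqrt{2} \sqrt{O}$ ($M{\left(O \right)} = \sqrt{2 O} = \sqrt{2} \sqrt{O}$)
$k = 1320$ ($k = -3 - 21 \left(59 - 122\right) = -3 - -1323 = -3 + 1323 = 1320$)
$\frac{1}{M{\left(123 \right)} + k} = \frac{1}{\sqrt{2} \sqrt{123} + 1320} = \frac{1}{\sqrt{246} + 1320} = \frac{1}{1320 + \sqrt{246}}$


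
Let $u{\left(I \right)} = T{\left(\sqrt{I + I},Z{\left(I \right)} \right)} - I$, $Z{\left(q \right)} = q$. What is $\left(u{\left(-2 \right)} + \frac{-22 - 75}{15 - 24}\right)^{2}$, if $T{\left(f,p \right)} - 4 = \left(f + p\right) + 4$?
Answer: $\frac{28237}{81} + \frac{676 i}{9} \approx 348.6 + 75.111 i$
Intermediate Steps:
$T{\left(f,p \right)} = 8 + f + p$ ($T{\left(f,p \right)} = 4 + \left(\left(f + p\right) + 4\right) = 4 + \left(4 + f + p\right) = 8 + f + p$)
$u{\left(I \right)} = 8 + \sqrt{2} \sqrt{I}$ ($u{\left(I \right)} = \left(8 + \sqrt{I + I} + I\right) - I = \left(8 + \sqrt{2 I} + I\right) - I = \left(8 + \sqrt{2} \sqrt{I} + I\right) - I = \left(8 + I + \sqrt{2} \sqrt{I}\right) - I = 8 + \sqrt{2} \sqrt{I}$)
$\left(u{\left(-2 \right)} + \frac{-22 - 75}{15 - 24}\right)^{2} = \left(\left(8 + \sqrt{2} \sqrt{-2}\right) + \frac{-22 - 75}{15 - 24}\right)^{2} = \left(\left(8 + \sqrt{2} i \sqrt{2}\right) - \frac{97}{-9}\right)^{2} = \left(\left(8 + 2 i\right) - - \frac{97}{9}\right)^{2} = \left(\left(8 + 2 i\right) + \frac{97}{9}\right)^{2} = \left(\frac{169}{9} + 2 i\right)^{2}$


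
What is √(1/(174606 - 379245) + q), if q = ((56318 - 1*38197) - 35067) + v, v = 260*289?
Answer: √2436997139755635/204639 ≈ 241.23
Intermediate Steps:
v = 75140
q = 58194 (q = ((56318 - 1*38197) - 35067) + 75140 = ((56318 - 38197) - 35067) + 75140 = (18121 - 35067) + 75140 = -16946 + 75140 = 58194)
√(1/(174606 - 379245) + q) = √(1/(174606 - 379245) + 58194) = √(1/(-204639) + 58194) = √(-1/204639 + 58194) = √(11908761965/204639) = √2436997139755635/204639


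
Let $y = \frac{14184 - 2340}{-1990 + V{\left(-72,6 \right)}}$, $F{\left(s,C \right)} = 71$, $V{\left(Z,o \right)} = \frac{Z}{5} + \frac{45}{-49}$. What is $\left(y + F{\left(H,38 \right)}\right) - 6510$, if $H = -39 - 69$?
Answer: $- \frac{3166401797}{491303} \approx -6444.9$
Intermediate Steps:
$V{\left(Z,o \right)} = - \frac{45}{49} + \frac{Z}{5}$ ($V{\left(Z,o \right)} = Z \frac{1}{5} + 45 \left(- \frac{1}{49}\right) = \frac{Z}{5} - \frac{45}{49} = - \frac{45}{49} + \frac{Z}{5}$)
$H = -108$
$y = - \frac{2901780}{491303}$ ($y = \frac{14184 - 2340}{-1990 + \left(- \frac{45}{49} + \frac{1}{5} \left(-72\right)\right)} = \frac{11844}{-1990 - \frac{3753}{245}} = \frac{11844}{- \frac{491303}{245}} = 11844 \left(- \frac{245}{491303}\right) = - \frac{2901780}{491303} \approx -5.9063$)
$\left(y + F{\left(H,38 \right)}\right) - 6510 = \left(- \frac{2901780}{491303} + 71\right) - 6510 = \frac{31980733}{491303} - 6510 = - \frac{3166401797}{491303}$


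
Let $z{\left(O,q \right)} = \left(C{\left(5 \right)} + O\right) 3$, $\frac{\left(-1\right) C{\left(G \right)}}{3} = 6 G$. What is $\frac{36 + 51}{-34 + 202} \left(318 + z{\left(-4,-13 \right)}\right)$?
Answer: $\frac{261}{14} \approx 18.643$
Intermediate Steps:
$C{\left(G \right)} = - 18 G$ ($C{\left(G \right)} = - 3 \cdot 6 G = - 18 G$)
$z{\left(O,q \right)} = -270 + 3 O$ ($z{\left(O,q \right)} = \left(\left(-18\right) 5 + O\right) 3 = \left(-90 + O\right) 3 = -270 + 3 O$)
$\frac{36 + 51}{-34 + 202} \left(318 + z{\left(-4,-13 \right)}\right) = \frac{36 + 51}{-34 + 202} \left(318 + \left(-270 + 3 \left(-4\right)\right)\right) = \frac{87}{168} \left(318 - 282\right) = 87 \cdot \frac{1}{168} \left(318 - 282\right) = \frac{29}{56} \cdot 36 = \frac{261}{14}$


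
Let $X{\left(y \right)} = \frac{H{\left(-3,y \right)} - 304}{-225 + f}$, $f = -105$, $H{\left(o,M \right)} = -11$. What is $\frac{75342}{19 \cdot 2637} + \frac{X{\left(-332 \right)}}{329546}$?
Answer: $\frac{26011021727}{17297492916} \approx 1.5037$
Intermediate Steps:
$X{\left(y \right)} = \frac{21}{22}$ ($X{\left(y \right)} = \frac{-11 - 304}{-225 - 105} = - \frac{315}{-330} = \left(-315\right) \left(- \frac{1}{330}\right) = \frac{21}{22}$)
$\frac{75342}{19 \cdot 2637} + \frac{X{\left(-332 \right)}}{329546} = \frac{75342}{19 \cdot 2637} + \frac{21}{22 \cdot 329546} = \frac{75342}{50103} + \frac{21}{22} \cdot \frac{1}{329546} = 75342 \cdot \frac{1}{50103} + \frac{3}{1035716} = \frac{25114}{16701} + \frac{3}{1035716} = \frac{26011021727}{17297492916}$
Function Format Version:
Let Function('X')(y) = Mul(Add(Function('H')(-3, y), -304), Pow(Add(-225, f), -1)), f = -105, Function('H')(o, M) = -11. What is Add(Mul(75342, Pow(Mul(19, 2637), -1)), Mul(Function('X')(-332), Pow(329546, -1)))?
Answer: Rational(26011021727, 17297492916) ≈ 1.5037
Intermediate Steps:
Function('X')(y) = Rational(21, 22) (Function('X')(y) = Mul(Add(-11, -304), Pow(Add(-225, -105), -1)) = Mul(-315, Pow(-330, -1)) = Mul(-315, Rational(-1, 330)) = Rational(21, 22))
Add(Mul(75342, Pow(Mul(19, 2637), -1)), Mul(Function('X')(-332), Pow(329546, -1))) = Add(Mul(75342, Pow(Mul(19, 2637), -1)), Mul(Rational(21, 22), Pow(329546, -1))) = Add(Mul(75342, Pow(50103, -1)), Mul(Rational(21, 22), Rational(1, 329546))) = Add(Mul(75342, Rational(1, 50103)), Rational(3, 1035716)) = Add(Rational(25114, 16701), Rational(3, 1035716)) = Rational(26011021727, 17297492916)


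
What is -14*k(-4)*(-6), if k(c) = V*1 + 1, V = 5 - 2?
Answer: 336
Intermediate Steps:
V = 3
k(c) = 4 (k(c) = 3*1 + 1 = 3 + 1 = 4)
-14*k(-4)*(-6) = -14*4*(-6) = -56*(-6) = 336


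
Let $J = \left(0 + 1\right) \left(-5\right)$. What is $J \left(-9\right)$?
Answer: $45$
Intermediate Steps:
$J = -5$ ($J = 1 \left(-5\right) = -5$)
$J \left(-9\right) = \left(-5\right) \left(-9\right) = 45$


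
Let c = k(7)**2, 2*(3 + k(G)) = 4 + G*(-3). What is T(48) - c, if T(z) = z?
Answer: -337/4 ≈ -84.250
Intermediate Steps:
k(G) = -1 - 3*G/2 (k(G) = -3 + (4 + G*(-3))/2 = -3 + (4 - 3*G)/2 = -3 + (2 - 3*G/2) = -1 - 3*G/2)
c = 529/4 (c = (-1 - 3/2*7)**2 = (-1 - 21/2)**2 = (-23/2)**2 = 529/4 ≈ 132.25)
T(48) - c = 48 - 1*529/4 = 48 - 529/4 = -337/4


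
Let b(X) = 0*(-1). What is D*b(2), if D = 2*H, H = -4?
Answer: 0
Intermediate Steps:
b(X) = 0
D = -8 (D = 2*(-4) = -8)
D*b(2) = -8*0 = 0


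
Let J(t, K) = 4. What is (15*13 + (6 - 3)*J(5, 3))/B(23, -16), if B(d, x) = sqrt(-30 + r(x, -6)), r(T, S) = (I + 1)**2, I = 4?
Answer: -207*I*sqrt(5)/5 ≈ -92.573*I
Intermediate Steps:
r(T, S) = 25 (r(T, S) = (4 + 1)**2 = 5**2 = 25)
B(d, x) = I*sqrt(5) (B(d, x) = sqrt(-30 + 25) = sqrt(-5) = I*sqrt(5))
(15*13 + (6 - 3)*J(5, 3))/B(23, -16) = (15*13 + (6 - 3)*4)/((I*sqrt(5))) = (195 + 3*4)*(-I*sqrt(5)/5) = (195 + 12)*(-I*sqrt(5)/5) = 207*(-I*sqrt(5)/5) = -207*I*sqrt(5)/5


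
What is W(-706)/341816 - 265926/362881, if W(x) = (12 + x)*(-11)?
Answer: -44063764031/62019265948 ≈ -0.71049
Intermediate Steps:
W(x) = -132 - 11*x
W(-706)/341816 - 265926/362881 = (-132 - 11*(-706))/341816 - 265926/362881 = (-132 + 7766)*(1/341816) - 265926*1/362881 = 7634*(1/341816) - 265926/362881 = 3817/170908 - 265926/362881 = -44063764031/62019265948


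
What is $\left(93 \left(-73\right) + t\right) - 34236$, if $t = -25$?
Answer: $-41050$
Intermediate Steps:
$\left(93 \left(-73\right) + t\right) - 34236 = \left(93 \left(-73\right) - 25\right) - 34236 = \left(-6789 - 25\right) - 34236 = -6814 - 34236 = -41050$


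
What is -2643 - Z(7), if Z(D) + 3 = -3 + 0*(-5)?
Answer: -2637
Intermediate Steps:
Z(D) = -6 (Z(D) = -3 + (-3 + 0*(-5)) = -3 + (-3 + 0) = -3 - 3 = -6)
-2643 - Z(7) = -2643 - 1*(-6) = -2643 + 6 = -2637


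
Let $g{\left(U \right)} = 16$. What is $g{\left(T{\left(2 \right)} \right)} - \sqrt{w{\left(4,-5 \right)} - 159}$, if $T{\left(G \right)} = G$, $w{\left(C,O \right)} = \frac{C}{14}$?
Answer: $16 - \frac{i \sqrt{7777}}{7} \approx 16.0 - 12.598 i$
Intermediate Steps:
$w{\left(C,O \right)} = \frac{C}{14}$ ($w{\left(C,O \right)} = C \frac{1}{14} = \frac{C}{14}$)
$g{\left(T{\left(2 \right)} \right)} - \sqrt{w{\left(4,-5 \right)} - 159} = 16 - \sqrt{\frac{1}{14} \cdot 4 - 159} = 16 - \sqrt{\frac{2}{7} - 159} = 16 - \sqrt{- \frac{1111}{7}} = 16 - \frac{i \sqrt{7777}}{7}$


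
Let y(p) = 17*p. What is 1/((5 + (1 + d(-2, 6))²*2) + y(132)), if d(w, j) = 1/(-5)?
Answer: 25/56257 ≈ 0.00044439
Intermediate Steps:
d(w, j) = -⅕
1/((5 + (1 + d(-2, 6))²*2) + y(132)) = 1/((5 + (1 - ⅕)²*2) + 17*132) = 1/((5 + (⅘)²*2) + 2244) = 1/((5 + (16/25)*2) + 2244) = 1/((5 + 32/25) + 2244) = 1/(157/25 + 2244) = 1/(56257/25) = 25/56257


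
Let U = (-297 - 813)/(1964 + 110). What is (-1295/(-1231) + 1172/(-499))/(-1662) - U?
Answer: 189144622263/352896311962 ≈ 0.53598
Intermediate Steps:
U = -555/1037 (U = -1110/2074 = -1110*1/2074 = -555/1037 ≈ -0.53520)
(-1295/(-1231) + 1172/(-499))/(-1662) - U = (-1295/(-1231) + 1172/(-499))/(-1662) - 1*(-555/1037) = (-1295*(-1/1231) + 1172*(-1/499))*(-1/1662) + 555/1037 = (1295/1231 - 1172/499)*(-1/1662) + 555/1037 = -796527/614269*(-1/1662) + 555/1037 = 265509/340305026 + 555/1037 = 189144622263/352896311962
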